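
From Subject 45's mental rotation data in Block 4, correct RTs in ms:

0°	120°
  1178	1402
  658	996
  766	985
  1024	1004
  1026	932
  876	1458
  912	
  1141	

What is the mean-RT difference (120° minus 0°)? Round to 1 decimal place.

181.9 ms

M(0°) = 7581/8 = 947.625
M(120°) = 6777/6 = 1129.500
Difference = 1129.500 − 947.625 = 181.875 ms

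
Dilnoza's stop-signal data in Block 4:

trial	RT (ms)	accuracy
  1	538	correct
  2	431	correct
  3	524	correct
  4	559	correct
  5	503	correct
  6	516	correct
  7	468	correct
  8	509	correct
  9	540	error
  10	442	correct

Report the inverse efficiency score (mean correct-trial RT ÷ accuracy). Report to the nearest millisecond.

Correct trials (n=9): 538, 431, 524, 559, 503, 516, 468, 509, 442
Mean correct RT = 4490/9 = 498.8889 ms
Proportion correct = 9/10
IES = 498.8889 / (9/10) = 554.321 ms

554 ms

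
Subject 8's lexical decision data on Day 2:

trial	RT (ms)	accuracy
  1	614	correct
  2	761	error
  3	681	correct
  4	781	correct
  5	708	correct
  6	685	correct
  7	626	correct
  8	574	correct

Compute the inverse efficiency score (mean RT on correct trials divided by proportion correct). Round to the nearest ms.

762 ms

Correct trials (n=7): 614, 681, 781, 708, 685, 626, 574
Mean correct RT = 4669/7 = 667.0000 ms
Proportion correct = 7/8
IES = 667.0000 / (7/8) = 762.286 ms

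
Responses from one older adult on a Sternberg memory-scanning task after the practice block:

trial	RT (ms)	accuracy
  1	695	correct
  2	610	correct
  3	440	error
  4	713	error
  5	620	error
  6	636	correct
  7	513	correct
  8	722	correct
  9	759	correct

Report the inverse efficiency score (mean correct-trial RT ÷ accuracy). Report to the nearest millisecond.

Correct trials (n=6): 695, 610, 636, 513, 722, 759
Mean correct RT = 3935/6 = 655.8333 ms
Proportion correct = 6/9
IES = 655.8333 / (6/9) = 983.750 ms

984 ms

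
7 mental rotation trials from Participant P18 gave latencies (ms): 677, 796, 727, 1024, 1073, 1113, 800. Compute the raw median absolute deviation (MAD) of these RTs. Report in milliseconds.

Sorted: 677, 727, 796, 800, 1024, 1073, 1113 → median = 800
|x − 800|: 123, 4, 73, 224, 273, 313, 0
Sorted deviations: 0, 4, 73, 123, 224, 273, 313 → MAD = 123

123 ms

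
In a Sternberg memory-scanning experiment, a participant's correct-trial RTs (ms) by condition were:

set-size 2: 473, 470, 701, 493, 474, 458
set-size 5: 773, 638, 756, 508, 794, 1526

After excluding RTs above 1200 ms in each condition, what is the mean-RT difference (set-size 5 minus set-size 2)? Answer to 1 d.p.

182.3 ms

set-size 5: exclude 1526
M(set-size 2) = 3069/6 = 511.500
M(set-size 5) = 3469/5 = 693.800
Difference = 693.800 − 511.500 = 182.300 ms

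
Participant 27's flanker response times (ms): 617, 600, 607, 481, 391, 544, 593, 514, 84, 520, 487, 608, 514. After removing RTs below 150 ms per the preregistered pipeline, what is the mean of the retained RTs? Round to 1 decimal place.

539.7 ms

Excluded: 84
Retained (n=12): Σ = 6476
Mean = 6476/12 = 539.6667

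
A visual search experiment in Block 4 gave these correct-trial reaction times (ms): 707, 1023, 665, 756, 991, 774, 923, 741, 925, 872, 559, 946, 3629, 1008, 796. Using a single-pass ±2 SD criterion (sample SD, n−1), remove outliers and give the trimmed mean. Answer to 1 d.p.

n = 15, ΣRT = 15315, M = 1021.000
Σ(x−M)² = 7548418.00; s = √(7548418.00/14) = 734.284
Cutoffs: 1021.000 ± 2·734.284 → [-447.6, 2489.6]
Outside: 3629 → excluded.
Retained (n=14): Σ = 11686, mean = 11686/14 = 834.714

834.7 ms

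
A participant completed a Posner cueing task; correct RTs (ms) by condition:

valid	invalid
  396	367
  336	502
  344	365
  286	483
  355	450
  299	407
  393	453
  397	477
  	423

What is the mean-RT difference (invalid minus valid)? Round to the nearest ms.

86 ms

M(valid) = 2806/8 = 350.750
M(invalid) = 3927/9 = 436.333
Difference = 436.333 − 350.750 = 85.583 ms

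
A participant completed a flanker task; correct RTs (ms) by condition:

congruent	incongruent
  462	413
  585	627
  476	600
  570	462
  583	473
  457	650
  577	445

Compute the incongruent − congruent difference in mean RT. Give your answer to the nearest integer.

-6 ms

M(congruent) = 3710/7 = 530.000
M(incongruent) = 3670/7 = 524.286
Difference = 524.286 − 530.000 = -5.714 ms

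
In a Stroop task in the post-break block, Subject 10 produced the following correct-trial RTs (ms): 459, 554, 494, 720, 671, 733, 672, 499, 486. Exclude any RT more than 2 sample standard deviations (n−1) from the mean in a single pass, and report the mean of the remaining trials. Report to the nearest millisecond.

n = 9, ΣRT = 5288, M = 587.556
Σ(x−M)² = 97350.22; s = √(97350.22/8) = 110.312
Cutoffs: 587.556 ± 2·110.312 → [366.9, 808.2]
No RTs fall outside the cutoffs; all 9 retained. Mean = 5288/9 = 587.556

588 ms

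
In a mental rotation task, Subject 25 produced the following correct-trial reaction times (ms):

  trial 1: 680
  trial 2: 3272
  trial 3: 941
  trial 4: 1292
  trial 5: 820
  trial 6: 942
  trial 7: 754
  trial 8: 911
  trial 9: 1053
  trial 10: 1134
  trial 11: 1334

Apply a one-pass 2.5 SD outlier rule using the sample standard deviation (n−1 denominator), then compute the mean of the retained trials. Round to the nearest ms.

986 ms

n = 11, ΣRT = 13133, M = 1193.909
Σ(x−M)² = 5176042.91; s = √(5176042.91/10) = 719.447
Cutoffs: 1193.909 ± 2.5·719.447 → [-604.7, 2992.5]
Outside: 3272 → excluded.
Retained (n=10): Σ = 9861, mean = 9861/10 = 986.100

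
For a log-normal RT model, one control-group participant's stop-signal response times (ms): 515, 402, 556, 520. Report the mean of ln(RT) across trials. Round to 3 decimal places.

ln(RT): 6.2442, 5.9965, 6.3208, 6.2538
Σ ln(RT) = 24.8152
Mean = 24.8152/4 = 6.20380

6.204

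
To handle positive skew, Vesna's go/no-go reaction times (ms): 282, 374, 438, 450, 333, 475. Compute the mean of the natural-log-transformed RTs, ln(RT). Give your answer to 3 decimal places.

ln(RT): 5.6419, 5.9243, 6.0822, 6.1092, 5.8081, 6.1633
Σ ln(RT) = 35.7291
Mean = 35.7291/6 = 5.95485

5.955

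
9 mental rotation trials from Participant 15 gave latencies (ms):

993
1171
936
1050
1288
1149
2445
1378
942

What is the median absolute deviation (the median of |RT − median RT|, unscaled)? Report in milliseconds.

Sorted: 936, 942, 993, 1050, 1149, 1171, 1288, 1378, 2445 → median = 1149
|x − 1149|: 156, 22, 213, 99, 139, 0, 1296, 229, 207
Sorted deviations: 0, 22, 99, 139, 156, 207, 213, 229, 1296 → MAD = 156

156 ms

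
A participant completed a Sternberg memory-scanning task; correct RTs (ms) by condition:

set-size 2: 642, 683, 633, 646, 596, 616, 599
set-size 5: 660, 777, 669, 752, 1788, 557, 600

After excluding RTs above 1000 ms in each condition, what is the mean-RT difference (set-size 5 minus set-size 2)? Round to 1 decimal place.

set-size 5: exclude 1788
M(set-size 2) = 4415/7 = 630.714
M(set-size 5) = 4015/6 = 669.167
Difference = 669.167 − 630.714 = 38.452 ms

38.5 ms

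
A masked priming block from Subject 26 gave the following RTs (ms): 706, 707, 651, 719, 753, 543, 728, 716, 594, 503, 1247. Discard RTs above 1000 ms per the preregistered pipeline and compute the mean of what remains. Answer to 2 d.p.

662.00 ms

Excluded: 1247
Retained (n=10): Σ = 6620
Mean = 6620/10 = 662.0000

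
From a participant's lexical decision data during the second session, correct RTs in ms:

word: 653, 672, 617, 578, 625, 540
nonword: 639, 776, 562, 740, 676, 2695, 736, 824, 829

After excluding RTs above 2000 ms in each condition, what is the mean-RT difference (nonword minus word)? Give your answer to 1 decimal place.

nonword: exclude 2695
M(word) = 3685/6 = 614.167
M(nonword) = 5782/8 = 722.750
Difference = 722.750 − 614.167 = 108.583 ms

108.6 ms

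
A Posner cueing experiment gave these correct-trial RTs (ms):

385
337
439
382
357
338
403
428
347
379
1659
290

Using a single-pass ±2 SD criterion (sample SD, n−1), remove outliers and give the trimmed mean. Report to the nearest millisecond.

n = 12, ΣRT = 5744, M = 478.667
Σ(x−M)² = 1538694.67; s = √(1538694.67/11) = 374.007
Cutoffs: 478.667 ± 2·374.007 → [-269.3, 1226.7]
Outside: 1659 → excluded.
Retained (n=11): Σ = 4085, mean = 4085/11 = 371.364

371 ms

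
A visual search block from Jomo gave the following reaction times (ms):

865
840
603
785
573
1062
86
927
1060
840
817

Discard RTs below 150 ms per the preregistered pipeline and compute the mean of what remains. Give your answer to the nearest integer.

Excluded: 86
Retained (n=10): Σ = 8372
Mean = 8372/10 = 837.2000

837 ms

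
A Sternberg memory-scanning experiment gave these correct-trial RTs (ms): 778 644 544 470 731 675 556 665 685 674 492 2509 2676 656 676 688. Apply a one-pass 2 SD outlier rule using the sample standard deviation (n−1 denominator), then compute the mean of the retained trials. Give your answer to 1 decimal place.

638.1 ms

n = 16, ΣRT = 14119, M = 882.438
Σ(x−M)² = 6801345.94; s = √(6801345.94/15) = 673.367
Cutoffs: 882.438 ± 2·673.367 → [-464.3, 2229.2]
Outside: 2509, 2676 → excluded.
Retained (n=14): Σ = 8934, mean = 8934/14 = 638.143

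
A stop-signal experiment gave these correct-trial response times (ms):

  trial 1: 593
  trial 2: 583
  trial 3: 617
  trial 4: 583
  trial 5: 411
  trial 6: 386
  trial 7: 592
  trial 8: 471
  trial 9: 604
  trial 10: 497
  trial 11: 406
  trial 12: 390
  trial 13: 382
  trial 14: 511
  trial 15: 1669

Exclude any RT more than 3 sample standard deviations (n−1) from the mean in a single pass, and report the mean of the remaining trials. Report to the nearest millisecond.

n = 15, ΣRT = 8695, M = 579.667
Σ(x−M)² = 1383503.33; s = √(1383503.33/14) = 314.359
Cutoffs: 579.667 ± 3·314.359 → [-363.4, 1522.7]
Outside: 1669 → excluded.
Retained (n=14): Σ = 7026, mean = 7026/14 = 501.857

502 ms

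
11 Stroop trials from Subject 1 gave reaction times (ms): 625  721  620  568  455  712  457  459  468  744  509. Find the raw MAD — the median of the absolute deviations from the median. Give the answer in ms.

109 ms

Sorted: 455, 457, 459, 468, 509, 568, 620, 625, 712, 721, 744 → median = 568
|x − 568|: 57, 153, 52, 0, 113, 144, 111, 109, 100, 176, 59
Sorted deviations: 0, 52, 57, 59, 100, 109, 111, 113, 144, 153, 176 → MAD = 109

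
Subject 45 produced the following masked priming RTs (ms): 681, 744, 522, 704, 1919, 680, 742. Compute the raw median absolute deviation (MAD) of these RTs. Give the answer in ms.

Sorted: 522, 680, 681, 704, 742, 744, 1919 → median = 704
|x − 704|: 23, 40, 182, 0, 1215, 24, 38
Sorted deviations: 0, 23, 24, 38, 40, 182, 1215 → MAD = 38

38 ms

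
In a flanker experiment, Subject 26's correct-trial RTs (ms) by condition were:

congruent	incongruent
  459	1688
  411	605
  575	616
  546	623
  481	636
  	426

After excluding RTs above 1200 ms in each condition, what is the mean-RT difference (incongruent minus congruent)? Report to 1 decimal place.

incongruent: exclude 1688
M(congruent) = 2472/5 = 494.400
M(incongruent) = 2906/5 = 581.200
Difference = 581.200 − 494.400 = 86.800 ms

86.8 ms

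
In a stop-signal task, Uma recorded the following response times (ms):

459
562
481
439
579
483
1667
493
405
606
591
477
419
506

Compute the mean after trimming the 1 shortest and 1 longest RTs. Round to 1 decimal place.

507.9 ms

Sorted: 405, 419, 439, 459, 477, 481, 483, 493, 506, 562, 579, 591, 606, 1667
Drop lowest 1 (405) and highest 1 (1667)
Remaining (n=12): Σ = 6095, mean = 6095/12 = 507.917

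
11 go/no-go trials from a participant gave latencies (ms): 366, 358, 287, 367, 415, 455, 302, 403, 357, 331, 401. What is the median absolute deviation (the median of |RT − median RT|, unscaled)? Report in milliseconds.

35 ms

Sorted: 287, 302, 331, 357, 358, 366, 367, 401, 403, 415, 455 → median = 366
|x − 366|: 0, 8, 79, 1, 49, 89, 64, 37, 9, 35, 35
Sorted deviations: 0, 1, 8, 9, 35, 35, 37, 49, 64, 79, 89 → MAD = 35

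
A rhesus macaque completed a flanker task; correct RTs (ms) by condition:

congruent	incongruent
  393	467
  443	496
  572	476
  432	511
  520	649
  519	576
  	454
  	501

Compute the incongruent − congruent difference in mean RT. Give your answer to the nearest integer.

M(congruent) = 2879/6 = 479.833
M(incongruent) = 4130/8 = 516.250
Difference = 516.250 − 479.833 = 36.417 ms

36 ms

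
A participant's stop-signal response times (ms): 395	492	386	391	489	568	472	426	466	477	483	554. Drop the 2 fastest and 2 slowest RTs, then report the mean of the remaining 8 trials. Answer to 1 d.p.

462.5 ms

Sorted: 386, 391, 395, 426, 466, 472, 477, 483, 489, 492, 554, 568
Drop lowest 2 (386, 391) and highest 2 (554, 568)
Remaining (n=8): Σ = 3700, mean = 3700/8 = 462.500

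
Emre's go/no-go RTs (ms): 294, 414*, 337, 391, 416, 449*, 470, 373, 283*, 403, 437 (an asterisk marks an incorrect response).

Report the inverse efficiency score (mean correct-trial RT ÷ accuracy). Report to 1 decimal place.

Correct trials (n=8): 294, 337, 391, 416, 470, 373, 403, 437
Mean correct RT = 3121/8 = 390.1250 ms
Proportion correct = 8/11
IES = 390.1250 / (8/11) = 536.422 ms

536.4 ms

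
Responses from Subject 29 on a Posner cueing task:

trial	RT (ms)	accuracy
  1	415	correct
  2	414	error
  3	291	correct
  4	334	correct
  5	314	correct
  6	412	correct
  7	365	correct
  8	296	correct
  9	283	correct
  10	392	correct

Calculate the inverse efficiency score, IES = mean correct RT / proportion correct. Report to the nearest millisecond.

383 ms

Correct trials (n=9): 415, 291, 334, 314, 412, 365, 296, 283, 392
Mean correct RT = 3102/9 = 344.6667 ms
Proportion correct = 9/10
IES = 344.6667 / (9/10) = 382.963 ms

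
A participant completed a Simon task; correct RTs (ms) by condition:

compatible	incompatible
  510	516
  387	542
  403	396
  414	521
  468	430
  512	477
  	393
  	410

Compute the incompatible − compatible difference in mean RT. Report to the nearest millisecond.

12 ms

M(compatible) = 2694/6 = 449.000
M(incompatible) = 3685/8 = 460.625
Difference = 460.625 − 449.000 = 11.625 ms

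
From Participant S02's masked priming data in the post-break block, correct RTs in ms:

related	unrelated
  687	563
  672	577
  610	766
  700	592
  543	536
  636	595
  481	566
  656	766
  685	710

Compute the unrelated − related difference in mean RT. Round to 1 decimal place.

0.1 ms

M(related) = 5670/9 = 630.000
M(unrelated) = 5671/9 = 630.111
Difference = 630.111 − 630.000 = 0.111 ms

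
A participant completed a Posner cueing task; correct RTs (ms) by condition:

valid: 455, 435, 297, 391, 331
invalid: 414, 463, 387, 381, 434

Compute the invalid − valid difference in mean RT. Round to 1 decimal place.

M(valid) = 1909/5 = 381.800
M(invalid) = 2079/5 = 415.800
Difference = 415.800 − 381.800 = 34.000 ms

34.0 ms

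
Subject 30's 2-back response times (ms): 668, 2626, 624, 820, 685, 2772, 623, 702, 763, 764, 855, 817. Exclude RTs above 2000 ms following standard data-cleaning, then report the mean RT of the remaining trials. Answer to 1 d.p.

Excluded: 2626, 2772
Retained (n=10): Σ = 7321
Mean = 7321/10 = 732.1000

732.1 ms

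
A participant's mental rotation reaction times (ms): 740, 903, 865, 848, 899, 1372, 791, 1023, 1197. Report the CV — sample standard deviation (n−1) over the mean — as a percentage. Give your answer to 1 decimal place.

21.3%

n = 9, Σ = 8638, M = 959.7778
Σ(x−M)² = 335381.556; s = √(335381.556/8) = 204.7503
CV = 204.7503 / 959.7778 = 0.21333 = 21.333%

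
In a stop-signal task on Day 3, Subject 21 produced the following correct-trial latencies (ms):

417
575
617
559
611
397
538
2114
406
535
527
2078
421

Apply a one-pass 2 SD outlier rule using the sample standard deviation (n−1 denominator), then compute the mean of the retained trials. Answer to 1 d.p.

n = 13, ΣRT = 9795, M = 753.462
Σ(x−M)² = 4331013.23; s = √(4331013.23/12) = 600.764
Cutoffs: 753.462 ± 2·600.764 → [-448.1, 1955.0]
Outside: 2078, 2114 → excluded.
Retained (n=11): Σ = 5603, mean = 5603/11 = 509.364

509.4 ms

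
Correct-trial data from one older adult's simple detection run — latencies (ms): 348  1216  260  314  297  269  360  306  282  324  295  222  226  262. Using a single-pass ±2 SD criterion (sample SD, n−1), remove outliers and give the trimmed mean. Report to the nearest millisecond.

290 ms

n = 14, ΣRT = 4981, M = 355.786
Σ(x−M)² = 818122.36; s = √(818122.36/13) = 250.863
Cutoffs: 355.786 ± 2·250.863 → [-145.9, 857.5]
Outside: 1216 → excluded.
Retained (n=13): Σ = 3765, mean = 3765/13 = 289.615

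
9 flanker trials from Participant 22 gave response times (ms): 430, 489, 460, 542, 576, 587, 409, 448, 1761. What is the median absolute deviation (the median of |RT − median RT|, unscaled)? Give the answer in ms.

Sorted: 409, 430, 448, 460, 489, 542, 576, 587, 1761 → median = 489
|x − 489|: 59, 0, 29, 53, 87, 98, 80, 41, 1272
Sorted deviations: 0, 29, 41, 53, 59, 80, 87, 98, 1272 → MAD = 59

59 ms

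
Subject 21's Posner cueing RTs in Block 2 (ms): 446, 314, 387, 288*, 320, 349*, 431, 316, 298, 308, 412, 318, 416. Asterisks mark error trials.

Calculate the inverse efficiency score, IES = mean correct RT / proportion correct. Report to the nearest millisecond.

426 ms

Correct trials (n=11): 446, 314, 387, 320, 431, 316, 298, 308, 412, 318, 416
Mean correct RT = 3966/11 = 360.5455 ms
Proportion correct = 11/13
IES = 360.5455 / (11/13) = 426.099 ms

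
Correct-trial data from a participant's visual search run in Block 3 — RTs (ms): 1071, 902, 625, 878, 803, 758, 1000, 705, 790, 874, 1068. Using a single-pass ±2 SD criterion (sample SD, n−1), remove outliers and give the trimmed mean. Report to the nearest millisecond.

861 ms

n = 11, ΣRT = 9474, M = 861.273
Σ(x−M)² = 207454.18; s = √(207454.18/10) = 144.033
Cutoffs: 861.273 ± 2·144.033 → [573.2, 1149.3]
No RTs fall outside the cutoffs; all 11 retained. Mean = 9474/11 = 861.273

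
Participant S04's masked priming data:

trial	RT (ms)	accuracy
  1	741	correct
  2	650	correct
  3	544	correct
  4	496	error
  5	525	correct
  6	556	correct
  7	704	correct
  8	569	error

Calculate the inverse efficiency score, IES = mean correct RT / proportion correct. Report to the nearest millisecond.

Correct trials (n=6): 741, 650, 544, 525, 556, 704
Mean correct RT = 3720/6 = 620.0000 ms
Proportion correct = 6/8
IES = 620.0000 / (6/8) = 826.667 ms

827 ms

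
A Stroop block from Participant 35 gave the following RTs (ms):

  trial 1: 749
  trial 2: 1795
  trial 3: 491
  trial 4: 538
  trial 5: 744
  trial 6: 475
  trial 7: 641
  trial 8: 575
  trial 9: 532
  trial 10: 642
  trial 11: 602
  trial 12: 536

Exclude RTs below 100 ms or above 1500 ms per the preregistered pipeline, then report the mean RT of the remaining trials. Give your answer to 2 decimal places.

593.18 ms

Excluded: 1795
Retained (n=11): Σ = 6525
Mean = 6525/11 = 593.1818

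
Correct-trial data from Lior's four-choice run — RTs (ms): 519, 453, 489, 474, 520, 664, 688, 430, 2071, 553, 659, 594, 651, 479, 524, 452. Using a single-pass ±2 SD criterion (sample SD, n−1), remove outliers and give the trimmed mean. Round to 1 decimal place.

543.3 ms

n = 16, ΣRT = 10220, M = 638.750
Σ(x−M)² = 2293971.00; s = √(2293971.00/15) = 391.064
Cutoffs: 638.750 ± 2·391.064 → [-143.4, 1420.9]
Outside: 2071 → excluded.
Retained (n=15): Σ = 8149, mean = 8149/15 = 543.267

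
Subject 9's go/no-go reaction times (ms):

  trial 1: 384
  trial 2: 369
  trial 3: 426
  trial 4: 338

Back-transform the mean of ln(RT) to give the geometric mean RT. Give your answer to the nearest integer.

ln(RT): 5.9506, 5.9108, 6.0544, 5.8230
Mean ln(RT) = 23.7389/4 = 5.93473
Geometric mean = exp(5.93473) = 377.94 ms

378 ms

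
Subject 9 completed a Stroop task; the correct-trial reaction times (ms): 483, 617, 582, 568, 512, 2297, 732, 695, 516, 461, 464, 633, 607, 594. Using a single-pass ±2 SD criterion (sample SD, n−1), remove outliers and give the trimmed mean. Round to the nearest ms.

n = 14, ΣRT = 9761, M = 697.214
Σ(x−M)² = 2843066.36; s = √(2843066.36/13) = 467.651
Cutoffs: 697.214 ± 2·467.651 → [-238.1, 1632.5]
Outside: 2297 → excluded.
Retained (n=13): Σ = 7464, mean = 7464/13 = 574.154

574 ms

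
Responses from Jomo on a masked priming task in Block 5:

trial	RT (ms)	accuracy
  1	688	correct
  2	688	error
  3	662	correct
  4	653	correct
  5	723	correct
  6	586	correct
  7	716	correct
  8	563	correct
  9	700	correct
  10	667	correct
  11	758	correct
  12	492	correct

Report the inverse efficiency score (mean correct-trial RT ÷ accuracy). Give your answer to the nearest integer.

715 ms

Correct trials (n=11): 688, 662, 653, 723, 586, 716, 563, 700, 667, 758, 492
Mean correct RT = 7208/11 = 655.2727 ms
Proportion correct = 11/12
IES = 655.2727 / (11/12) = 714.843 ms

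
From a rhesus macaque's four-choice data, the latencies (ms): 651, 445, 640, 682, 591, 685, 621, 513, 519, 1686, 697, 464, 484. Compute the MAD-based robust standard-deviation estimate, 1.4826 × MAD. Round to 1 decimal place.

112.7 ms

Sorted: 445, 464, 484, 513, 519, 591, 621, 640, 651, 682, 685, 697, 1686 → median = 621
|x − 621| sorted: 0, 19, 30, 30, 61, 64, 76, 102, 108, 137, 157, 176, 1065 → MAD = 76
Robust SD ≈ 1.4826 × 76 = 112.678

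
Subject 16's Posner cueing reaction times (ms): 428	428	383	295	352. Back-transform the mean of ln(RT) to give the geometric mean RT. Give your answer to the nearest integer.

ln(RT): 6.0591, 6.0591, 5.9480, 5.6870, 5.8636
Mean ln(RT) = 29.6169/5 = 5.92338
Geometric mean = exp(5.92338) = 373.67 ms

374 ms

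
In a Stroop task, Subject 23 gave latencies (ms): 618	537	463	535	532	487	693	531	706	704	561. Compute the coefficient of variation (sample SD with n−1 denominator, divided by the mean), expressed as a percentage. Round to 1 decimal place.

n = 11, Σ = 6367, M = 578.8182
Σ(x−M)² = 76727.636; s = √(76727.636/10) = 87.5943
CV = 87.5943 / 578.8182 = 0.15133 = 15.133%

15.1%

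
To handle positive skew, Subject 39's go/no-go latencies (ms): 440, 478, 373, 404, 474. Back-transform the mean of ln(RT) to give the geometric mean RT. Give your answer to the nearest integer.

432 ms

ln(RT): 6.0868, 6.1696, 5.9216, 6.0014, 6.1612
Mean ln(RT) = 30.3406/5 = 6.06812
Geometric mean = exp(6.06812) = 431.87 ms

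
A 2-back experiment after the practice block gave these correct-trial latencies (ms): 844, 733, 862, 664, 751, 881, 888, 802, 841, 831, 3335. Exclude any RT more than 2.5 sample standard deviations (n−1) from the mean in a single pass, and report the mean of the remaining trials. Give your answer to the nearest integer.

810 ms

n = 11, ΣRT = 11432, M = 1039.273
Σ(x−M)² = 5844576.18; s = √(5844576.18/10) = 764.498
Cutoffs: 1039.273 ± 2.5·764.498 → [-872.0, 2950.5]
Outside: 3335 → excluded.
Retained (n=10): Σ = 8097, mean = 8097/10 = 809.700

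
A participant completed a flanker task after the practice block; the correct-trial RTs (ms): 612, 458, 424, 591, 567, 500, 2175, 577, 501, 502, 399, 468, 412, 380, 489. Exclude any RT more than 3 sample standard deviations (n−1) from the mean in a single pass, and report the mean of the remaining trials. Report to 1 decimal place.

491.4 ms

n = 15, ΣRT = 9055, M = 603.667
Σ(x−M)² = 2716701.33; s = √(2716701.33/14) = 440.511
Cutoffs: 603.667 ± 3·440.511 → [-717.9, 1925.2]
Outside: 2175 → excluded.
Retained (n=14): Σ = 6880, mean = 6880/14 = 491.429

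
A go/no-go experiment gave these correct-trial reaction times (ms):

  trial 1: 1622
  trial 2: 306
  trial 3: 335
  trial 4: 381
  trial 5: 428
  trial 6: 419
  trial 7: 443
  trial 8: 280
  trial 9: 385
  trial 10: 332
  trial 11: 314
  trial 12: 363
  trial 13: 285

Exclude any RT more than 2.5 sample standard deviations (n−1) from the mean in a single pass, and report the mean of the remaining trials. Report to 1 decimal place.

n = 13, ΣRT = 5893, M = 453.308
Σ(x−M)² = 1513996.77; s = √(1513996.77/12) = 355.199
Cutoffs: 453.308 ± 2.5·355.199 → [-434.7, 1341.3]
Outside: 1622 → excluded.
Retained (n=12): Σ = 4271, mean = 4271/12 = 355.917

355.9 ms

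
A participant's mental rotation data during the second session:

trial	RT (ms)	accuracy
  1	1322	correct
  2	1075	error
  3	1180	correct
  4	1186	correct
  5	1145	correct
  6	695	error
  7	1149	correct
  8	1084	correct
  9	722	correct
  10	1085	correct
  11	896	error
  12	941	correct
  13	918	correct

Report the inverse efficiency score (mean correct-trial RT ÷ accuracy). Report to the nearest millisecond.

Correct trials (n=10): 1322, 1180, 1186, 1145, 1149, 1084, 722, 1085, 941, 918
Mean correct RT = 10732/10 = 1073.2000 ms
Proportion correct = 10/13
IES = 1073.2000 / (10/13) = 1395.160 ms

1395 ms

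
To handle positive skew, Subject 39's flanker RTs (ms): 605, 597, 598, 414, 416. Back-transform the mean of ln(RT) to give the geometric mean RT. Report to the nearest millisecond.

518 ms

ln(RT): 6.4052, 6.3919, 6.3936, 6.0259, 6.0307
Mean ln(RT) = 31.2473/5 = 6.24946
Geometric mean = exp(6.24946) = 517.73 ms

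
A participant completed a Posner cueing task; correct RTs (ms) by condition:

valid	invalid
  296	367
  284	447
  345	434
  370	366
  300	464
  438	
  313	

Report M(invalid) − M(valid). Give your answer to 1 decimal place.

M(valid) = 2346/7 = 335.143
M(invalid) = 2078/5 = 415.600
Difference = 415.600 − 335.143 = 80.457 ms

80.5 ms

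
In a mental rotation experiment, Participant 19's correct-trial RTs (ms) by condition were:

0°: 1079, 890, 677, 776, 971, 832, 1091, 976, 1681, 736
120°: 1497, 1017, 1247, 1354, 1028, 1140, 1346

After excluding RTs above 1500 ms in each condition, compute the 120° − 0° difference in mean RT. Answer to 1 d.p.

340.7 ms

0°: exclude 1681
M(0°) = 8028/9 = 892.000
M(120°) = 8629/7 = 1232.714
Difference = 1232.714 − 892.000 = 340.714 ms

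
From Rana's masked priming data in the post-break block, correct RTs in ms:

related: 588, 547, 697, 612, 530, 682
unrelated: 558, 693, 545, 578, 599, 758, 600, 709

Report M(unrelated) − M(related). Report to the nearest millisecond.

M(related) = 3656/6 = 609.333
M(unrelated) = 5040/8 = 630.000
Difference = 630.000 − 609.333 = 20.667 ms

21 ms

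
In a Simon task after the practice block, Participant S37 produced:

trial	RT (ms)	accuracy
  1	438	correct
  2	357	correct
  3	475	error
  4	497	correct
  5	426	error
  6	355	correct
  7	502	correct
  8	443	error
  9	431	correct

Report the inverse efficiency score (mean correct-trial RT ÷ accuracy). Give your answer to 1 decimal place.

Correct trials (n=6): 438, 357, 497, 355, 502, 431
Mean correct RT = 2580/6 = 430.0000 ms
Proportion correct = 6/9
IES = 430.0000 / (6/9) = 645.000 ms

645.0 ms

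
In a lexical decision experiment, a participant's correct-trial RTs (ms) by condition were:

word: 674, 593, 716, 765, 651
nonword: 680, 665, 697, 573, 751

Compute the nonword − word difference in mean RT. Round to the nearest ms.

-7 ms

M(word) = 3399/5 = 679.800
M(nonword) = 3366/5 = 673.200
Difference = 673.200 − 679.800 = -6.600 ms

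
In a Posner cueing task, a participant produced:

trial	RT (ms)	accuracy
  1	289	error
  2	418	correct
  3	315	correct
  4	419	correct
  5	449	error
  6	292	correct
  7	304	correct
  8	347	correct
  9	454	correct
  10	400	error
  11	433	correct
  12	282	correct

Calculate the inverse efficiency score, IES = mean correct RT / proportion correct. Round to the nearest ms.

Correct trials (n=9): 418, 315, 419, 292, 304, 347, 454, 433, 282
Mean correct RT = 3264/9 = 362.6667 ms
Proportion correct = 9/12
IES = 362.6667 / (9/12) = 483.556 ms

484 ms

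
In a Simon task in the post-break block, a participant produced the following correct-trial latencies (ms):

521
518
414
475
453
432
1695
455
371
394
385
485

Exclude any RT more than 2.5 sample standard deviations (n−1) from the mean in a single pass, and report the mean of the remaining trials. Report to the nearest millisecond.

n = 12, ΣRT = 6598, M = 549.833
Σ(x−M)² = 1457195.67; s = √(1457195.67/11) = 363.967
Cutoffs: 549.833 ± 2.5·363.967 → [-360.1, 1459.8]
Outside: 1695 → excluded.
Retained (n=11): Σ = 4903, mean = 4903/11 = 445.727

446 ms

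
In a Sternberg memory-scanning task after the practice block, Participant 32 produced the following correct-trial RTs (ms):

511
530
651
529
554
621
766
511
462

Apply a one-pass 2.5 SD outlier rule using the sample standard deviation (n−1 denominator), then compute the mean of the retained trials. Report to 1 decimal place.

n = 9, ΣRT = 5135, M = 570.556
Σ(x−M)² = 69738.22; s = √(69738.22/8) = 93.366
Cutoffs: 570.556 ± 2.5·93.366 → [337.1, 804.0]
No RTs fall outside the cutoffs; all 9 retained. Mean = 5135/9 = 570.556

570.6 ms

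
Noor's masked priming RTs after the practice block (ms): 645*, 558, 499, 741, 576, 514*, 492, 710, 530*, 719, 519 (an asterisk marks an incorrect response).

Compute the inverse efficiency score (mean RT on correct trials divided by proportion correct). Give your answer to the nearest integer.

827 ms

Correct trials (n=8): 558, 499, 741, 576, 492, 710, 719, 519
Mean correct RT = 4814/8 = 601.7500 ms
Proportion correct = 8/11
IES = 601.7500 / (8/11) = 827.406 ms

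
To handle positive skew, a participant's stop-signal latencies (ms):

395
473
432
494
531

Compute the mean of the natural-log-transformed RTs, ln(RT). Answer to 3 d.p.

6.137

ln(RT): 5.9789, 6.1591, 6.0684, 6.2025, 6.2748
Σ ln(RT) = 30.6837
Mean = 30.6837/5 = 6.13674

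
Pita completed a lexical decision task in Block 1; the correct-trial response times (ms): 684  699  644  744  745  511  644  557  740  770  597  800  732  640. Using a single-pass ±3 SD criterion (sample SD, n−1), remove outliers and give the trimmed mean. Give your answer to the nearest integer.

n = 14, ΣRT = 9507, M = 679.071
Σ(x−M)² = 92260.93; s = √(92260.93/13) = 84.244
Cutoffs: 679.071 ± 3·84.244 → [426.3, 931.8]
No RTs fall outside the cutoffs; all 14 retained. Mean = 9507/14 = 679.071

679 ms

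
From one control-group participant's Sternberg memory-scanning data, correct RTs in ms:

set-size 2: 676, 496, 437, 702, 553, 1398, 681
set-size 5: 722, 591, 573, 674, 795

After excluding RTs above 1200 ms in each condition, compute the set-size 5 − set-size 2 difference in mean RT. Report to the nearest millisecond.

set-size 2: exclude 1398
M(set-size 2) = 3545/6 = 590.833
M(set-size 5) = 3355/5 = 671.000
Difference = 671.000 − 590.833 = 80.167 ms

80 ms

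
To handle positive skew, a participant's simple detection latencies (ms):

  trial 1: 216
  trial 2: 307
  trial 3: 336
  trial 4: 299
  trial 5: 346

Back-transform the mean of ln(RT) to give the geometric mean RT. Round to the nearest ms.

297 ms

ln(RT): 5.3753, 5.7268, 5.8171, 5.7004, 5.8464
Mean ln(RT) = 28.4661/5 = 5.69322
Geometric mean = exp(5.69322) = 296.85 ms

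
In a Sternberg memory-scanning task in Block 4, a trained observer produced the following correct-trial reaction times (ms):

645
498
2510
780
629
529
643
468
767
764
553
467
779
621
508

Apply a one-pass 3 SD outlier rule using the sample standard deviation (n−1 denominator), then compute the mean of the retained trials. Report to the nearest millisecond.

n = 15, ΣRT = 11161, M = 744.067
Σ(x−M)² = 3522384.93; s = √(3522384.93/14) = 501.596
Cutoffs: 744.067 ± 3·501.596 → [-760.7, 2248.9]
Outside: 2510 → excluded.
Retained (n=14): Σ = 8651, mean = 8651/14 = 617.929

618 ms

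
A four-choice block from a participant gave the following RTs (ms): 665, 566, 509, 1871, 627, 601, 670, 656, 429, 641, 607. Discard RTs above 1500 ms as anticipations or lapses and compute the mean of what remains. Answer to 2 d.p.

597.10 ms

Excluded: 1871
Retained (n=10): Σ = 5971
Mean = 5971/10 = 597.1000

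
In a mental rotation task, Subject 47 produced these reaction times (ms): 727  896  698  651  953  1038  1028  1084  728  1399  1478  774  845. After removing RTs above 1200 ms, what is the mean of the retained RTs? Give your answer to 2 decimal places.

856.55 ms

Excluded: 1399, 1478
Retained (n=11): Σ = 9422
Mean = 9422/11 = 856.5455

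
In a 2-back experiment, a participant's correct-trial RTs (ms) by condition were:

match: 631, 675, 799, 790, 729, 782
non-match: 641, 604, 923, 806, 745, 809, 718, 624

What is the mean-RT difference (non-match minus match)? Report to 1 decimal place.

-0.6 ms

M(match) = 4406/6 = 734.333
M(non-match) = 5870/8 = 733.750
Difference = 733.750 − 734.333 = -0.583 ms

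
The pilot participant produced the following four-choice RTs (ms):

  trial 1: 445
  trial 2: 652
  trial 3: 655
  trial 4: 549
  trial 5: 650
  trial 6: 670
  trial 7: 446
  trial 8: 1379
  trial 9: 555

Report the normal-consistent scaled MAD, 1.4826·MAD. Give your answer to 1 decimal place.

140.8 ms

Sorted: 445, 446, 549, 555, 650, 652, 655, 670, 1379 → median = 650
|x − 650| sorted: 0, 2, 5, 20, 95, 101, 204, 205, 729 → MAD = 95
Robust SD ≈ 1.4826 × 95 = 140.847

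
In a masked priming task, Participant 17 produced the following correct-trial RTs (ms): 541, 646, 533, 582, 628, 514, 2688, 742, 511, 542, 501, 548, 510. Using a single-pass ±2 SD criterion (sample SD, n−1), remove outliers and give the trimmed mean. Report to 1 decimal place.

n = 13, ΣRT = 9486, M = 729.692
Σ(x−M)² = 4211726.77; s = √(4211726.77/12) = 592.433
Cutoffs: 729.692 ± 2·592.433 → [-455.2, 1914.6]
Outside: 2688 → excluded.
Retained (n=12): Σ = 6798, mean = 6798/12 = 566.500

566.5 ms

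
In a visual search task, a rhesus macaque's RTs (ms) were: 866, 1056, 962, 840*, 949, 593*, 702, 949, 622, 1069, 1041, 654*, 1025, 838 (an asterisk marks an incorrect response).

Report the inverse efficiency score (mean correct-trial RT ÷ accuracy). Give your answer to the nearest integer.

1166 ms

Correct trials (n=11): 866, 1056, 962, 949, 702, 949, 622, 1069, 1041, 1025, 838
Mean correct RT = 10079/11 = 916.2727 ms
Proportion correct = 11/14
IES = 916.2727 / (11/14) = 1166.165 ms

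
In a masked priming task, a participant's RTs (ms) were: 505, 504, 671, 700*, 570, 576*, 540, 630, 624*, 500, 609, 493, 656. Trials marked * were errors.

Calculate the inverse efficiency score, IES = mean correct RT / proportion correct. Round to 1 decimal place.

Correct trials (n=10): 505, 504, 671, 570, 540, 630, 500, 609, 493, 656
Mean correct RT = 5678/10 = 567.8000 ms
Proportion correct = 10/13
IES = 567.8000 / (10/13) = 738.140 ms

738.1 ms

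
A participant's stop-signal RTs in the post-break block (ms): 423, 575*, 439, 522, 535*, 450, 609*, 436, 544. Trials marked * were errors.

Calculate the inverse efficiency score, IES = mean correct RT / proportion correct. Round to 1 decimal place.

703.5 ms

Correct trials (n=6): 423, 439, 522, 450, 436, 544
Mean correct RT = 2814/6 = 469.0000 ms
Proportion correct = 6/9
IES = 469.0000 / (6/9) = 703.500 ms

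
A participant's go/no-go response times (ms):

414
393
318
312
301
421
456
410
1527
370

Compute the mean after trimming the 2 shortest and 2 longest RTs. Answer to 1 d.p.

Sorted: 301, 312, 318, 370, 393, 410, 414, 421, 456, 1527
Drop lowest 2 (301, 312) and highest 2 (456, 1527)
Remaining (n=6): Σ = 2326, mean = 2326/6 = 387.667

387.7 ms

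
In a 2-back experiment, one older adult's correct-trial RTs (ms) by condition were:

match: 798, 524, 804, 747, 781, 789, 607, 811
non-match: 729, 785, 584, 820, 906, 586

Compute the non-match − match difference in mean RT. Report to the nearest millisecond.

2 ms

M(match) = 5861/8 = 732.625
M(non-match) = 4410/6 = 735.000
Difference = 735.000 − 732.625 = 2.375 ms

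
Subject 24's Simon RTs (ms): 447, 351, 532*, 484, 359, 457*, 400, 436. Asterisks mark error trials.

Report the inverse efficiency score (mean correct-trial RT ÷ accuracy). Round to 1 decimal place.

550.4 ms

Correct trials (n=6): 447, 351, 484, 359, 400, 436
Mean correct RT = 2477/6 = 412.8333 ms
Proportion correct = 6/8
IES = 412.8333 / (6/8) = 550.444 ms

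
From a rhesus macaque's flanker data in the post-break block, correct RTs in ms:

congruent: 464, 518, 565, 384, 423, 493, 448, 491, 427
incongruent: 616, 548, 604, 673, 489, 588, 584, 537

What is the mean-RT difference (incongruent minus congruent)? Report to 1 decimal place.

111.8 ms

M(congruent) = 4213/9 = 468.111
M(incongruent) = 4639/8 = 579.875
Difference = 579.875 − 468.111 = 111.764 ms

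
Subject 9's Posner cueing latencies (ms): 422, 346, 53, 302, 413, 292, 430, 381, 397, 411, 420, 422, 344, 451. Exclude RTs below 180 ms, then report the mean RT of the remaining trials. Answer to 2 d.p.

Excluded: 53
Retained (n=13): Σ = 5031
Mean = 5031/13 = 387.0000

387.00 ms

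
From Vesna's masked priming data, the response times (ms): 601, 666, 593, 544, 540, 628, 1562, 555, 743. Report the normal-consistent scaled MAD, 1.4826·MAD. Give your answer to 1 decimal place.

84.5 ms

Sorted: 540, 544, 555, 593, 601, 628, 666, 743, 1562 → median = 601
|x − 601| sorted: 0, 8, 27, 46, 57, 61, 65, 142, 961 → MAD = 57
Robust SD ≈ 1.4826 × 57 = 84.508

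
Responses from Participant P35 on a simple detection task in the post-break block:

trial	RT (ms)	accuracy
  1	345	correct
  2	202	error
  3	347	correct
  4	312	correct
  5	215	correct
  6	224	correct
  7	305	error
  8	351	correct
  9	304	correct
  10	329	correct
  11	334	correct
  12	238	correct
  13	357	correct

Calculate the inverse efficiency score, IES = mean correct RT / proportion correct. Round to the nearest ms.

361 ms

Correct trials (n=11): 345, 347, 312, 215, 224, 351, 304, 329, 334, 238, 357
Mean correct RT = 3356/11 = 305.0909 ms
Proportion correct = 11/13
IES = 305.0909 / (11/13) = 360.562 ms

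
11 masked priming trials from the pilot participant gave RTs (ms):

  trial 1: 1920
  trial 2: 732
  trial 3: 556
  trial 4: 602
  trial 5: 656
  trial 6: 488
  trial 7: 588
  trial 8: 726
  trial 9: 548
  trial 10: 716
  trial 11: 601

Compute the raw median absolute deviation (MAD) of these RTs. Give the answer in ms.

Sorted: 488, 548, 556, 588, 601, 602, 656, 716, 726, 732, 1920 → median = 602
|x − 602|: 1318, 130, 46, 0, 54, 114, 14, 124, 54, 114, 1
Sorted deviations: 0, 1, 14, 46, 54, 54, 114, 114, 124, 130, 1318 → MAD = 54

54 ms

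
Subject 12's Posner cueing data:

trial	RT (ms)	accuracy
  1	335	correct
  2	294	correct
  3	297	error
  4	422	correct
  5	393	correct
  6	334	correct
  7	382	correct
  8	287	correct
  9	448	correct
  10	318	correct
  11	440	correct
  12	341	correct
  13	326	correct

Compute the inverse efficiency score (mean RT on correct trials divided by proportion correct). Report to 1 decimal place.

Correct trials (n=12): 335, 294, 422, 393, 334, 382, 287, 448, 318, 440, 341, 326
Mean correct RT = 4320/12 = 360.0000 ms
Proportion correct = 12/13
IES = 360.0000 / (12/13) = 390.000 ms

390.0 ms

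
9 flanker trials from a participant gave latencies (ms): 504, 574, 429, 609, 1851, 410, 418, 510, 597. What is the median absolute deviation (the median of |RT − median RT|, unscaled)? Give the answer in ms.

Sorted: 410, 418, 429, 504, 510, 574, 597, 609, 1851 → median = 510
|x − 510|: 6, 64, 81, 99, 1341, 100, 92, 0, 87
Sorted deviations: 0, 6, 64, 81, 87, 92, 99, 100, 1341 → MAD = 87

87 ms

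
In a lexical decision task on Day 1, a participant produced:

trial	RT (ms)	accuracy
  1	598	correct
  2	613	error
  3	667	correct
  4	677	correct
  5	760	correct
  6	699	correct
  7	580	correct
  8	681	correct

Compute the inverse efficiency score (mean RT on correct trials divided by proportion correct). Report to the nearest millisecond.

Correct trials (n=7): 598, 667, 677, 760, 699, 580, 681
Mean correct RT = 4662/7 = 666.0000 ms
Proportion correct = 7/8
IES = 666.0000 / (7/8) = 761.143 ms

761 ms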